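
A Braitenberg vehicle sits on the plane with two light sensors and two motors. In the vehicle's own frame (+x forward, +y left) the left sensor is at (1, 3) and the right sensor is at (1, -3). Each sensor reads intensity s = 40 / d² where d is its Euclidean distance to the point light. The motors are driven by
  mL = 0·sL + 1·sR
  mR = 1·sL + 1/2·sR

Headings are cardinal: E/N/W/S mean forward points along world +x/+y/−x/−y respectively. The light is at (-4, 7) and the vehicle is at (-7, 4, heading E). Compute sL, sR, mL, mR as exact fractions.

left sensor world pos  = (-6, 7); dL² = 4
right sensor world pos = (-6, 1); dR² = 40
sL = 40/4 = 10
sR = 40/40 = 1
mL = 0·sL + 1·sR = 1
mR = 1·sL + 1/2·sR = 21/2

10 1 1 21/2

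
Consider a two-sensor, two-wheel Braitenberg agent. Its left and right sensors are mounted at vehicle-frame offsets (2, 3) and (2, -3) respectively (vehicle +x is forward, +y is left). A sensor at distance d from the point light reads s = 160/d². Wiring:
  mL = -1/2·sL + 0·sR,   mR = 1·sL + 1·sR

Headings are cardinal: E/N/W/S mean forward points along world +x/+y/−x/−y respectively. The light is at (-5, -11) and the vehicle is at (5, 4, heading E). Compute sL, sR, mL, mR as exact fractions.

left sensor world pos  = (7, 7); dL² = 468
right sensor world pos = (7, 1); dR² = 288
sL = 160/468 = 40/117
sR = 160/288 = 5/9
mL = -1/2·sL + 0·sR = -20/117
mR = 1·sL + 1·sR = 35/39

40/117 5/9 -20/117 35/39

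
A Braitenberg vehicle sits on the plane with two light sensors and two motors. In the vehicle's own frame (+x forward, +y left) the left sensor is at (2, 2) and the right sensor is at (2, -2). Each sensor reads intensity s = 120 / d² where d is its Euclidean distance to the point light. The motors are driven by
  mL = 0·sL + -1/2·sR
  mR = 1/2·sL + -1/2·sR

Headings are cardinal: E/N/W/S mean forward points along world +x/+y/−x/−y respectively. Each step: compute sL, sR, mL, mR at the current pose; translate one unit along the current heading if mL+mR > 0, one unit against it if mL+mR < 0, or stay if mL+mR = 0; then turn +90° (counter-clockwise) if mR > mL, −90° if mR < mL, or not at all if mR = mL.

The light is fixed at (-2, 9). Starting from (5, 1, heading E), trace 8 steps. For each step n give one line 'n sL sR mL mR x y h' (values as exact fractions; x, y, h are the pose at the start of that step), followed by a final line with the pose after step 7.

0 40/39 120/181 -60/181 1280/7059 5 1 E
1 30/13 6/5 -3/5 36/65 4 1 N
2 120/137 24/13 -12/13 -864/1781 4 0 W
3 60/101 60/73 -30/73 -840/7373 5 0 S
4 40/39 120/181 -60/181 1280/7059 5 1 E
5 30/13 6/5 -3/5 36/65 4 1 N
6 120/137 24/13 -12/13 -864/1781 4 0 W
7 60/101 60/73 -30/73 -840/7373 5 0 S
final 5 1 E

n=0: pose=(5,1,E); sL=40/39, sR=120/181; mL=-60/181, mR=1280/7059; mL+mR=-1060/7059 → advance -1; mR−mL=20/39 → turn +1·90°
n=1: pose=(4,1,N); sL=30/13, sR=6/5; mL=-3/5, mR=36/65; mL+mR=-3/65 → advance -1; mR−mL=15/13 → turn +1·90°
n=2: pose=(4,0,W); sL=120/137, sR=24/13; mL=-12/13, mR=-864/1781; mL+mR=-2508/1781 → advance -1; mR−mL=60/137 → turn +1·90°
n=3: pose=(5,0,S); sL=60/101, sR=60/73; mL=-30/73, mR=-840/7373; mL+mR=-3870/7373 → advance -1; mR−mL=30/101 → turn +1·90°
n=4: pose=(5,1,E); sL=40/39, sR=120/181; mL=-60/181, mR=1280/7059; mL+mR=-1060/7059 → advance -1; mR−mL=20/39 → turn +1·90°
n=5: pose=(4,1,N); sL=30/13, sR=6/5; mL=-3/5, mR=36/65; mL+mR=-3/65 → advance -1; mR−mL=15/13 → turn +1·90°
n=6: pose=(4,0,W); sL=120/137, sR=24/13; mL=-12/13, mR=-864/1781; mL+mR=-2508/1781 → advance -1; mR−mL=60/137 → turn +1·90°
n=7: pose=(5,0,S); sL=60/101, sR=60/73; mL=-30/73, mR=-840/7373; mL+mR=-3870/7373 → advance -1; mR−mL=30/101 → turn +1·90°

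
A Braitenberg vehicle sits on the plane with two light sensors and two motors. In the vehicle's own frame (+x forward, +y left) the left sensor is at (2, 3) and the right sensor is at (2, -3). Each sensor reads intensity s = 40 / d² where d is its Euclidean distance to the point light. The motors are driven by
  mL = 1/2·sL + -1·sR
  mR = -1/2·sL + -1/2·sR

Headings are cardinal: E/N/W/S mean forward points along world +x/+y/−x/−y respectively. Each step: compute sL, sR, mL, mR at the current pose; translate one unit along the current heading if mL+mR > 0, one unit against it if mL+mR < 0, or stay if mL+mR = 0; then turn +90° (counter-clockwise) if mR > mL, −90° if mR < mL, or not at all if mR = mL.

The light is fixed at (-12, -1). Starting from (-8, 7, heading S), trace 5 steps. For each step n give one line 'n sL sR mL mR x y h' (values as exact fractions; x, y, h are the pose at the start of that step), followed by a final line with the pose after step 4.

n=0: pose=(-8,7,S); sL=8/17, sR=40/37; mL=-532/629, mR=-488/629; mL+mR=-60/37 → advance -1; mR−mL=44/629 → turn +1·90°
n=1: pose=(-8,8,E); sL=2/9, sR=5/9; mL=-4/9, mR=-7/18; mL+mR=-5/6 → advance -1; mR−mL=1/18 → turn +1·90°
n=2: pose=(-9,8,N); sL=40/121, sR=40/157; mL=-1700/18997, mR=-5560/18997; mL+mR=-60/157 → advance -1; mR−mL=-3860/18997 → turn -1·90°
n=3: pose=(-9,7,E); sL=20/73, sR=4/5; mL=-242/365, mR=-196/365; mL+mR=-6/5 → advance -1; mR−mL=46/365 → turn +1·90°
n=4: pose=(-10,7,N); sL=40/101, sR=8/25; mL=-308/2525, mR=-904/2525; mL+mR=-12/25 → advance -1; mR−mL=-596/2525 → turn -1·90°

0 8/17 40/37 -532/629 -488/629 -8 7 S
1 2/9 5/9 -4/9 -7/18 -8 8 E
2 40/121 40/157 -1700/18997 -5560/18997 -9 8 N
3 20/73 4/5 -242/365 -196/365 -9 7 E
4 40/101 8/25 -308/2525 -904/2525 -10 7 N
final -10 6 E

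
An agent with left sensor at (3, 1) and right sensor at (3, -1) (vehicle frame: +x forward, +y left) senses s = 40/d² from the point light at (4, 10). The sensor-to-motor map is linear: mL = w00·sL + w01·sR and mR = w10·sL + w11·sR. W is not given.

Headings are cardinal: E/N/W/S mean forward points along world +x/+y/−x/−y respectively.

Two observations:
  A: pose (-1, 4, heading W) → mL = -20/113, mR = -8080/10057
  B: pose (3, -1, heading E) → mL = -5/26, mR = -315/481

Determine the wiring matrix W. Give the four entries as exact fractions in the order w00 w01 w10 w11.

obs A: pose=(-1,4,W) → sL=40/113, sR=40/89, mL=-20/113, mR=-8080/10057
obs B: pose=(3,-1,E) → sL=5/13, sR=10/37, mL=-5/26, mR=-315/481
sensor matrix S = [[40/113, 40/89], [5/13, 10/37]]; det S = -373400/4837417
solve [mL_A; mL_B] = S·[w00; w01] and [mR_A; mR_B] = S·[w10; w11]:
  w00 = -1/2, w01 = 0, w10 = -1, w11 = -1

-1/2 0 -1 -1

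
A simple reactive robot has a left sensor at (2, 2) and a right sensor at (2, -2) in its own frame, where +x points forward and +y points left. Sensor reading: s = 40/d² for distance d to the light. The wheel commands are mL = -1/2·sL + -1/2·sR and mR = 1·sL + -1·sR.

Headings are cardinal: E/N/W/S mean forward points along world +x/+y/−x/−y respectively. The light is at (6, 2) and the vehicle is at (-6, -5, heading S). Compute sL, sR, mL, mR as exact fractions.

40/181 40/277 -9160/50137 3840/50137

left sensor world pos  = (-4, -7); dL² = 181
right sensor world pos = (-8, -7); dR² = 277
sL = 40/181 = 40/181
sR = 40/277 = 40/277
mL = -1/2·sL + -1/2·sR = -9160/50137
mR = 1·sL + -1·sR = 3840/50137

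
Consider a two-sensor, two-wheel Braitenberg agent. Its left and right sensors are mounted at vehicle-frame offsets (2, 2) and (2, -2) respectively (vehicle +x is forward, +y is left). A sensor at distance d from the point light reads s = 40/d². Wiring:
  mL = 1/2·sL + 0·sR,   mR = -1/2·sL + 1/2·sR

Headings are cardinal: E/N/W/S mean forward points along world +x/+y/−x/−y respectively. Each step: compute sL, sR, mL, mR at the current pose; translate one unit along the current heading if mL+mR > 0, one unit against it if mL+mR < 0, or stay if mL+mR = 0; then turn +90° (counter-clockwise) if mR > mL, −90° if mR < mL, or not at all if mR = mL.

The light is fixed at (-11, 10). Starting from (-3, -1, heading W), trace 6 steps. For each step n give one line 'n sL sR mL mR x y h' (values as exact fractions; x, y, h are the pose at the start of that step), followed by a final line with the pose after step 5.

n=0: pose=(-3,-1,W); sL=8/41, sR=40/117; mL=4/41, mR=352/4797; mL+mR=20/117 → advance +1; mR−mL=-116/4797 → turn -1·90°
n=1: pose=(-4,-1,N); sL=20/53, sR=20/81; mL=10/53, mR=-280/4293; mL+mR=10/81 → advance +1; mR−mL=-1090/4293 → turn -1·90°
n=2: pose=(-4,0,E); sL=8/29, sR=8/45; mL=4/29, mR=-64/1305; mL+mR=4/45 → advance +1; mR−mL=-244/1305 → turn -1·90°
n=3: pose=(-3,0,S); sL=10/61, sR=2/9; mL=5/61, mR=16/549; mL+mR=1/9 → advance +1; mR−mL=-29/549 → turn -1·90°
n=4: pose=(-3,-1,W); sL=8/41, sR=40/117; mL=4/41, mR=352/4797; mL+mR=20/117 → advance +1; mR−mL=-116/4797 → turn -1·90°
n=5: pose=(-4,-1,N); sL=20/53, sR=20/81; mL=10/53, mR=-280/4293; mL+mR=10/81 → advance +1; mR−mL=-1090/4293 → turn -1·90°

0 8/41 40/117 4/41 352/4797 -3 -1 W
1 20/53 20/81 10/53 -280/4293 -4 -1 N
2 8/29 8/45 4/29 -64/1305 -4 0 E
3 10/61 2/9 5/61 16/549 -3 0 S
4 8/41 40/117 4/41 352/4797 -3 -1 W
5 20/53 20/81 10/53 -280/4293 -4 -1 N
final -4 0 E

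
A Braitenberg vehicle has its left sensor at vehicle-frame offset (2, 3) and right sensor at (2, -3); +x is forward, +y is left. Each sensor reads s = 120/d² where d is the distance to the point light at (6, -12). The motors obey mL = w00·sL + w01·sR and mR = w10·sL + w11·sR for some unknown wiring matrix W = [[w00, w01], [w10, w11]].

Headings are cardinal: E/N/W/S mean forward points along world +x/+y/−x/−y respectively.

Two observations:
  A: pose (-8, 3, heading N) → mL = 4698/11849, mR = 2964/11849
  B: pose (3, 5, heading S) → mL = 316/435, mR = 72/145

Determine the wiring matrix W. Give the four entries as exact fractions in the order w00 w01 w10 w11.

obs A: pose=(-8,3,N) → sL=60/289, sR=12/41, mL=4698/11849, mR=2964/11849
obs B: pose=(3,5,S) → sL=8/15, sR=40/87, mL=316/435, mR=72/145
sensor matrix S = [[60/289, 12/41], [8/15, 40/87]]; det S = -104192/1718105
solve [mL_A; mL_B] = S·[w00; w01] and [mR_A; mR_B] = S·[w10; w11]:
  w00 = 1/2, w01 = 1, w10 = 1/2, w11 = 1/2

1/2 1 1/2 1/2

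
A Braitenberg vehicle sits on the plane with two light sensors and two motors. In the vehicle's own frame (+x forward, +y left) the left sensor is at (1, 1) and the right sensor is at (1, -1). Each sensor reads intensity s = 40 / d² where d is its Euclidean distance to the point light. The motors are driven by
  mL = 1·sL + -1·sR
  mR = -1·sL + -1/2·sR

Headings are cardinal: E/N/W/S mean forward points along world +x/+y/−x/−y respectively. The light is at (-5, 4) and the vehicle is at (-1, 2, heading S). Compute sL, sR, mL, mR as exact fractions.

left sensor world pos  = (0, 1); dL² = 34
right sensor world pos = (-2, 1); dR² = 18
sL = 40/34 = 20/17
sR = 40/18 = 20/9
mL = 1·sL + -1·sR = -160/153
mR = -1·sL + -1/2·sR = -350/153

20/17 20/9 -160/153 -350/153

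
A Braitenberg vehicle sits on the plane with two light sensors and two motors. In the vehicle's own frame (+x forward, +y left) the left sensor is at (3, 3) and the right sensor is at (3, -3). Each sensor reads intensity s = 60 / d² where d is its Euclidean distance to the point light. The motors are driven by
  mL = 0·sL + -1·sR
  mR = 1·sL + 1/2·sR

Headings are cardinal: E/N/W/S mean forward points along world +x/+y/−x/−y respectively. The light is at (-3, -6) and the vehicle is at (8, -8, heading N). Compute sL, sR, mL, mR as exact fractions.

left sensor world pos  = (5, -5); dL² = 65
right sensor world pos = (11, -5); dR² = 197
sL = 60/65 = 12/13
sR = 60/197 = 60/197
mL = 0·sL + -1·sR = -60/197
mR = 1·sL + 1/2·sR = 2754/2561

12/13 60/197 -60/197 2754/2561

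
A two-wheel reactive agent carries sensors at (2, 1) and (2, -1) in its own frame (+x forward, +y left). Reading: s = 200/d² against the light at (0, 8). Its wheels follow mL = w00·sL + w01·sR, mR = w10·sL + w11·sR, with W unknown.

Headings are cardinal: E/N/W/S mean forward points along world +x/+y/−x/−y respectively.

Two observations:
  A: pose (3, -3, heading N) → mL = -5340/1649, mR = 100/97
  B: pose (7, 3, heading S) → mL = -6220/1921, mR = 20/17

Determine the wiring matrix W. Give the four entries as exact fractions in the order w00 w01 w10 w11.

-1/2 -1 0 1/2

obs A: pose=(3,-3,N) → sL=40/17, sR=200/97, mL=-5340/1649, mR=100/97
obs B: pose=(7,3,S) → sL=200/113, sR=40/17, mL=-6220/1921, mR=20/17
sensor matrix S = [[40/17, 200/97], [200/113, 40/17]]; det S = 5977600/3167729
solve [mL_A; mL_B] = S·[w00; w01] and [mR_A; mR_B] = S·[w10; w11]:
  w00 = -1/2, w01 = -1, w10 = 0, w11 = 1/2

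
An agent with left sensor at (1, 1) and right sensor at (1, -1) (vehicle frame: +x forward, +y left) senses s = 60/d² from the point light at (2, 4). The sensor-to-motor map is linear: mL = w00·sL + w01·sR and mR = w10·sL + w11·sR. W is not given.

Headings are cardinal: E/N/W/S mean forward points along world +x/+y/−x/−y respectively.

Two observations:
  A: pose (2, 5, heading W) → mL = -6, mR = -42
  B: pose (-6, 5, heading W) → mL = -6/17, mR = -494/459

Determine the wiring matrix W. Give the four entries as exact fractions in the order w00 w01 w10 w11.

0 -1/2 -1/2 -1

obs A: pose=(2,5,W) → sL=60, sR=12, mL=-6, mR=-42
obs B: pose=(-6,5,W) → sL=20/27, sR=12/17, mL=-6/17, mR=-494/459
sensor matrix S = [[60, 12], [20/27, 12/17]]; det S = 5120/153
solve [mL_A; mL_B] = S·[w00; w01] and [mR_A; mR_B] = S·[w10; w11]:
  w00 = 0, w01 = -1/2, w10 = -1/2, w11 = -1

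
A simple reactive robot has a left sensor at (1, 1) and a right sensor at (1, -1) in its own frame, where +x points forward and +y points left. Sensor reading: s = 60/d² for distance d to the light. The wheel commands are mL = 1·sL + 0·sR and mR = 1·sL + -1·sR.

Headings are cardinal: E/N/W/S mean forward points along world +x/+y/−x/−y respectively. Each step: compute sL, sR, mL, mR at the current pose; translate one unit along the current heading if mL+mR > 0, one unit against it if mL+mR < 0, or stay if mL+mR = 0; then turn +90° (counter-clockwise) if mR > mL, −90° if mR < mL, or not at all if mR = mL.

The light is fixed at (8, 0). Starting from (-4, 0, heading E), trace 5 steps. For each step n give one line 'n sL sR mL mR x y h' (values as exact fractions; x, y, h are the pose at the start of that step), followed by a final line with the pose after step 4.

n=0: pose=(-4,0,E); sL=30/61, sR=30/61; mL=30/61, mR=0; mL+mR=30/61 → advance +1; mR−mL=-30/61 → turn -1·90°
n=1: pose=(-3,0,S); sL=60/101, sR=12/29; mL=60/101, mR=528/2929; mL+mR=2268/2929 → advance +1; mR−mL=-12/29 → turn -1·90°
n=2: pose=(-3,-1,W); sL=15/37, sR=5/12; mL=15/37, mR=-5/444; mL+mR=175/444 → advance +1; mR−mL=-5/12 → turn -1·90°
n=3: pose=(-4,-1,N); sL=60/169, sR=60/121; mL=60/169, mR=-2880/20449; mL+mR=4380/20449 → advance +1; mR−mL=-60/121 → turn -1·90°
n=4: pose=(-4,0,E); sL=30/61, sR=30/61; mL=30/61, mR=0; mL+mR=30/61 → advance +1; mR−mL=-30/61 → turn -1·90°

0 30/61 30/61 30/61 0 -4 0 E
1 60/101 12/29 60/101 528/2929 -3 0 S
2 15/37 5/12 15/37 -5/444 -3 -1 W
3 60/169 60/121 60/169 -2880/20449 -4 -1 N
4 30/61 30/61 30/61 0 -4 0 E
final -3 0 S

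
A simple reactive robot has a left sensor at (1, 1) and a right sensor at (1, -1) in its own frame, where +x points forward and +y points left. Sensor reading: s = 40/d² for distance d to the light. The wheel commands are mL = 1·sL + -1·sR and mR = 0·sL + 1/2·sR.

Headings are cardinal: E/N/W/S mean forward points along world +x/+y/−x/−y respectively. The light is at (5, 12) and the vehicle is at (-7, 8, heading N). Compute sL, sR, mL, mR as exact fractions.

20/89 4/13 -96/1157 2/13

left sensor world pos  = (-8, 9); dL² = 178
right sensor world pos = (-6, 9); dR² = 130
sL = 40/178 = 20/89
sR = 40/130 = 4/13
mL = 1·sL + -1·sR = -96/1157
mR = 0·sL + 1/2·sR = 2/13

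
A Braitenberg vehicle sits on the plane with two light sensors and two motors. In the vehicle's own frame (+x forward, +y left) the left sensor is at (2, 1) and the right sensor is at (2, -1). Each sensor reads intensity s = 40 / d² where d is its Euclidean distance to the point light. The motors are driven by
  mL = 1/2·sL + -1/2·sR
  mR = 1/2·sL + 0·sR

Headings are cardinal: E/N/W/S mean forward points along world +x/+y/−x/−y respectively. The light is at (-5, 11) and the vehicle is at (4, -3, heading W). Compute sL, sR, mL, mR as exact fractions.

20/137 20/109 -280/14933 10/137

left sensor world pos  = (2, -4); dL² = 274
right sensor world pos = (2, -2); dR² = 218
sL = 40/274 = 20/137
sR = 40/218 = 20/109
mL = 1/2·sL + -1/2·sR = -280/14933
mR = 1/2·sL + 0·sR = 10/137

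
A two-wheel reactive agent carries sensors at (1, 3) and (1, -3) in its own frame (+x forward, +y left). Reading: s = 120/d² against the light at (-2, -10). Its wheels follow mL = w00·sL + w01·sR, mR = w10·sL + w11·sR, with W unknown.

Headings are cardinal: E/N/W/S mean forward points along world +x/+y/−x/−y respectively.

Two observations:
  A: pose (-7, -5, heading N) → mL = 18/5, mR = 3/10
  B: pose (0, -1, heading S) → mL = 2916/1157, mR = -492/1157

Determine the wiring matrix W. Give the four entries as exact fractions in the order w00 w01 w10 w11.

1/2 1 -1 1/2

obs A: pose=(-7,-5,N) → sL=6/5, sR=3, mL=18/5, mR=3/10
obs B: pose=(0,-1,S) → sL=120/89, sR=24/13, mL=2916/1157, mR=-492/1157
sensor matrix S = [[6/5, 3], [120/89, 24/13]]; det S = -10584/5785
solve [mL_A; mL_B] = S·[w00; w01] and [mR_A; mR_B] = S·[w10; w11]:
  w00 = 1/2, w01 = 1, w10 = -1, w11 = 1/2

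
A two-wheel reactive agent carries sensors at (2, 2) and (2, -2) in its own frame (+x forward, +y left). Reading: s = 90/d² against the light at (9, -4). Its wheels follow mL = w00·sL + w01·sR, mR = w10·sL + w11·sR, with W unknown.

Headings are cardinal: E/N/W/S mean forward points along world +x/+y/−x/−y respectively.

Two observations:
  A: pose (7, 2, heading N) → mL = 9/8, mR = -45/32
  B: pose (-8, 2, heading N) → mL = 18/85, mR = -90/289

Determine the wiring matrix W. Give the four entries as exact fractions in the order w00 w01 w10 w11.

1 0 0 -1

obs A: pose=(7,2,N) → sL=9/8, sR=45/32, mL=9/8, mR=-45/32
obs B: pose=(-8,2,N) → sL=18/85, sR=90/289, mL=18/85, mR=-90/289
sensor matrix S = [[9/8, 45/32], [18/85, 90/289]]; det S = 243/4624
solve [mL_A; mL_B] = S·[w00; w01] and [mR_A; mR_B] = S·[w10; w11]:
  w00 = 1, w01 = 0, w10 = 0, w11 = -1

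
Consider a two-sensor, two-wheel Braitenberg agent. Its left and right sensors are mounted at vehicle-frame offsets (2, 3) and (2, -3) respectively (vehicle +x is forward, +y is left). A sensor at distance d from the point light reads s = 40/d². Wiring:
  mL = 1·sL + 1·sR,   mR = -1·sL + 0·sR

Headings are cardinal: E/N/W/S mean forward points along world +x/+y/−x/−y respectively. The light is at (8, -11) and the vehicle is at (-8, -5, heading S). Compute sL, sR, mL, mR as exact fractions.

left sensor world pos  = (-5, -7); dL² = 185
right sensor world pos = (-11, -7); dR² = 377
sL = 40/185 = 8/37
sR = 40/377 = 40/377
mL = 1·sL + 1·sR = 4496/13949
mR = -1·sL + 0·sR = -8/37

8/37 40/377 4496/13949 -8/37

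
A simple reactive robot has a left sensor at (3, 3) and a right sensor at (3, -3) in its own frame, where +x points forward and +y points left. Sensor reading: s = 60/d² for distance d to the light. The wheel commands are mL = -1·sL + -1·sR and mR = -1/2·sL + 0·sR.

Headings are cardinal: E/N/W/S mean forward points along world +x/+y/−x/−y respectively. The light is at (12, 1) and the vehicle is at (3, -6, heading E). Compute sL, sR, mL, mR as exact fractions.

left sensor world pos  = (6, -3); dL² = 52
right sensor world pos = (6, -9); dR² = 136
sL = 60/52 = 15/13
sR = 60/136 = 15/34
mL = -1·sL + -1·sR = -705/442
mR = -1/2·sL + 0·sR = -15/26

15/13 15/34 -705/442 -15/26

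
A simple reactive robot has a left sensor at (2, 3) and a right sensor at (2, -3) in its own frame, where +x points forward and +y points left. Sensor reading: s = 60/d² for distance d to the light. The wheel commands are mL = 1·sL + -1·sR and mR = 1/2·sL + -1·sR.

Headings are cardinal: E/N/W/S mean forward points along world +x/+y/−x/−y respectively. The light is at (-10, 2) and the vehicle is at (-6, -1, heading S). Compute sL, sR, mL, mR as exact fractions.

30/37 30/13 -720/481 -915/481

left sensor world pos  = (-3, -3); dL² = 74
right sensor world pos = (-9, -3); dR² = 26
sL = 60/74 = 30/37
sR = 60/26 = 30/13
mL = 1·sL + -1·sR = -720/481
mR = 1/2·sL + -1·sR = -915/481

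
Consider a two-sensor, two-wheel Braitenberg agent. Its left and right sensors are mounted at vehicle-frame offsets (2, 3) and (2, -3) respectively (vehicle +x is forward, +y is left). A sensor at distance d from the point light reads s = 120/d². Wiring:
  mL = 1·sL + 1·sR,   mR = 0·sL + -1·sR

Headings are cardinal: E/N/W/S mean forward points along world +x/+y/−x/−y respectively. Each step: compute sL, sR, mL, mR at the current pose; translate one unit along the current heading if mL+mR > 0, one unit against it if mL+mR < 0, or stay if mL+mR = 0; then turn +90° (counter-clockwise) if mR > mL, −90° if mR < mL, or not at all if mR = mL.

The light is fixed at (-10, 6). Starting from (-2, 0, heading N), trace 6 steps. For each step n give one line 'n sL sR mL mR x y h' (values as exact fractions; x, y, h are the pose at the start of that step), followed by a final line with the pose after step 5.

n=0: pose=(-2,0,N); sL=120/41, sR=120/137; mL=21360/5617, mR=-120/137; mL+mR=120/41 → advance +1; mR−mL=-26280/5617 → turn -1·90°
n=1: pose=(-2,1,E); sL=15/13, sR=30/41; mL=1005/533, mR=-30/41; mL+mR=15/13 → advance +1; mR−mL=-1395/533 → turn -1·90°
n=2: pose=(-1,1,S); sL=120/193, sR=24/17; mL=6672/3281, mR=-24/17; mL+mR=120/193 → advance +1; mR−mL=-11304/3281 → turn -1·90°
n=3: pose=(-1,0,W); sL=12/13, sR=60/29; mL=1128/377, mR=-60/29; mL+mR=12/13 → advance +1; mR−mL=-1908/377 → turn -1·90°
n=4: pose=(-2,0,N); sL=120/41, sR=120/137; mL=21360/5617, mR=-120/137; mL+mR=120/41 → advance +1; mR−mL=-26280/5617 → turn -1·90°
n=5: pose=(-2,1,E); sL=15/13, sR=30/41; mL=1005/533, mR=-30/41; mL+mR=15/13 → advance +1; mR−mL=-1395/533 → turn -1·90°

0 120/41 120/137 21360/5617 -120/137 -2 0 N
1 15/13 30/41 1005/533 -30/41 -2 1 E
2 120/193 24/17 6672/3281 -24/17 -1 1 S
3 12/13 60/29 1128/377 -60/29 -1 0 W
4 120/41 120/137 21360/5617 -120/137 -2 0 N
5 15/13 30/41 1005/533 -30/41 -2 1 E
final -1 1 S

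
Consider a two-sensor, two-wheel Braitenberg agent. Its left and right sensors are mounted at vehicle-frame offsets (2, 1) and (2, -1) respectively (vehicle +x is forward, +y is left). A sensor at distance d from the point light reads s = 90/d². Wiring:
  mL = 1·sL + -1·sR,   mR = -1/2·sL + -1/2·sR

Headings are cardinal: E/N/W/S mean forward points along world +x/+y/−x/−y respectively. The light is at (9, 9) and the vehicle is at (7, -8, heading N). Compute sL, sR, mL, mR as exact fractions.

left sensor world pos  = (6, -6); dL² = 234
right sensor world pos = (8, -6); dR² = 226
sL = 90/234 = 5/13
sR = 90/226 = 45/113
mL = 1·sL + -1·sR = -20/1469
mR = -1/2·sL + -1/2·sR = -575/1469

5/13 45/113 -20/1469 -575/1469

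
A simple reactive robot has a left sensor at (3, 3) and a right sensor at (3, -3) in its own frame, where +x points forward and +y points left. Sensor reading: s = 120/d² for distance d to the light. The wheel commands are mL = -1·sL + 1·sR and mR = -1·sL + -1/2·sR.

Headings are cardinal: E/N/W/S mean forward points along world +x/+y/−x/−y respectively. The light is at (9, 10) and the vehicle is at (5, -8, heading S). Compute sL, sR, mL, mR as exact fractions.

60/221 12/49 -288/10829 -4266/10829

left sensor world pos  = (8, -11); dL² = 442
right sensor world pos = (2, -11); dR² = 490
sL = 120/442 = 60/221
sR = 120/490 = 12/49
mL = -1·sL + 1·sR = -288/10829
mR = -1·sL + -1/2·sR = -4266/10829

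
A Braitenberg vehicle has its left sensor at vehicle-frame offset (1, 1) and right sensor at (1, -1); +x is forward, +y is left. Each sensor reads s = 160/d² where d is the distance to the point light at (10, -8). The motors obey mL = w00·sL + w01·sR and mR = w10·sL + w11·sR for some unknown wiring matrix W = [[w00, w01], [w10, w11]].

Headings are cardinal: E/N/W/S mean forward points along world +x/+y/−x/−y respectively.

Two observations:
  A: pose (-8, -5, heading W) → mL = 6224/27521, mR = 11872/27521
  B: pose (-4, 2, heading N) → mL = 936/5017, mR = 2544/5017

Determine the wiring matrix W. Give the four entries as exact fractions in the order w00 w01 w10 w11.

obs A: pose=(-8,-5,W) → sL=32/73, sR=160/377, mL=6224/27521, mR=11872/27521
obs B: pose=(-4,2,N) → sL=80/173, sR=16/29, mL=936/5017, mR=2544/5017
sensor matrix S = [[32/73, 160/377], [80/173, 16/29]]; det S = 217088/4761133
solve [mL_A; mL_B] = S·[w00; w01] and [mR_A; mR_B] = S·[w10; w11]:
  w00 = 1, w01 = -1/2, w10 = 1/2, w11 = 1/2

1 -1/2 1/2 1/2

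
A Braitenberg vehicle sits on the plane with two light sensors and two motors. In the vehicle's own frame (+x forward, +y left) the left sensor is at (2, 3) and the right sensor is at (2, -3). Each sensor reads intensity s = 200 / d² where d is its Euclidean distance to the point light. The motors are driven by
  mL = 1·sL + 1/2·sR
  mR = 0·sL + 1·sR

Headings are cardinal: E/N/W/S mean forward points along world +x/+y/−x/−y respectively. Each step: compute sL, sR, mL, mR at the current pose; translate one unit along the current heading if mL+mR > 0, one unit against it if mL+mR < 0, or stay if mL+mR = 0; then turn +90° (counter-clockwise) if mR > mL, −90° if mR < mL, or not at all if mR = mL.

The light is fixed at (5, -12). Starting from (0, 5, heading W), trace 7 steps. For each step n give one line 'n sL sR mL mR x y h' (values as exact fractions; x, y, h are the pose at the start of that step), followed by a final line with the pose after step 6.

0 40/49 200/449 22860/22001 200/449 0 5 W
1 100/221 20/37 5910/8177 20/37 -1 5 N
2 200/457 200/241 93900/110137 200/241 -1 6 E
3 10/13 5/8 225/208 5/8 0 6 S
4 40/49 200/449 22860/22001 200/449 0 5 W
5 100/221 20/37 5910/8177 20/37 -1 5 N
6 200/457 200/241 93900/110137 200/241 -1 6 E
final 0 6 S

n=0: pose=(0,5,W); sL=40/49, sR=200/449; mL=22860/22001, mR=200/449; mL+mR=32660/22001 → advance +1; mR−mL=-13060/22001 → turn -1·90°
n=1: pose=(-1,5,N); sL=100/221, sR=20/37; mL=5910/8177, mR=20/37; mL+mR=10330/8177 → advance +1; mR−mL=-1490/8177 → turn -1·90°
n=2: pose=(-1,6,E); sL=200/457, sR=200/241; mL=93900/110137, mR=200/241; mL+mR=185300/110137 → advance +1; mR−mL=-2500/110137 → turn -1·90°
n=3: pose=(0,6,S); sL=10/13, sR=5/8; mL=225/208, mR=5/8; mL+mR=355/208 → advance +1; mR−mL=-95/208 → turn -1·90°
n=4: pose=(0,5,W); sL=40/49, sR=200/449; mL=22860/22001, mR=200/449; mL+mR=32660/22001 → advance +1; mR−mL=-13060/22001 → turn -1·90°
n=5: pose=(-1,5,N); sL=100/221, sR=20/37; mL=5910/8177, mR=20/37; mL+mR=10330/8177 → advance +1; mR−mL=-1490/8177 → turn -1·90°
n=6: pose=(-1,6,E); sL=200/457, sR=200/241; mL=93900/110137, mR=200/241; mL+mR=185300/110137 → advance +1; mR−mL=-2500/110137 → turn -1·90°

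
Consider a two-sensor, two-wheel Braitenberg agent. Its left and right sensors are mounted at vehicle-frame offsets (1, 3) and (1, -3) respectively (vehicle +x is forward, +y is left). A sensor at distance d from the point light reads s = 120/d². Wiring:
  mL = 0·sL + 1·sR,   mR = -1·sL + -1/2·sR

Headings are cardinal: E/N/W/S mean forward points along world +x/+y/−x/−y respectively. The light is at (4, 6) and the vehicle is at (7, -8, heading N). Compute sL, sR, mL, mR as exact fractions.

left sensor world pos  = (4, -7); dL² = 169
right sensor world pos = (10, -7); dR² = 205
sL = 120/169 = 120/169
sR = 120/205 = 24/41
mL = 0·sL + 1·sR = 24/41
mR = -1·sL + -1/2·sR = -6948/6929

120/169 24/41 24/41 -6948/6929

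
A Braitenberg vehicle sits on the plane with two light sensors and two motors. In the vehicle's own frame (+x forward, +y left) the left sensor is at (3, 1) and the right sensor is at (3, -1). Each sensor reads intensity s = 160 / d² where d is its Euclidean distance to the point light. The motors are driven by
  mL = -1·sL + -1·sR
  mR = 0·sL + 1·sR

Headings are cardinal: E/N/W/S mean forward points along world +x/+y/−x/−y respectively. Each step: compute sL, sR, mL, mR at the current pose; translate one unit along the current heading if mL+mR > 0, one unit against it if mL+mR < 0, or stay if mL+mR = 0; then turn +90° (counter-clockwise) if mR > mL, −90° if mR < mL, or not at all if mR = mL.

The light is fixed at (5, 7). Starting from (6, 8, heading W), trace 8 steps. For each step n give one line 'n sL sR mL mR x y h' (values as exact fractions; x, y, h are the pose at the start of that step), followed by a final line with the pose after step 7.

n=0: pose=(6,8,W); sL=40, sR=20; mL=-60, mR=20; mL+mR=-40 → advance -1; mR−mL=80 → turn +1·90°
n=1: pose=(7,8,S); sL=160/13, sR=32; mL=-576/13, mR=32; mL+mR=-160/13 → advance -1; mR−mL=992/13 → turn +1·90°
n=2: pose=(7,9,E); sL=80/17, sR=80/13; mL=-2400/221, mR=80/13; mL+mR=-80/17 → advance -1; mR−mL=3760/221 → turn +1·90°
n=3: pose=(6,9,N); sL=32/5, sR=160/29; mL=-1728/145, mR=160/29; mL+mR=-32/5 → advance -1; mR−mL=2528/145 → turn +1·90°
n=4: pose=(6,8,W); sL=40, sR=20; mL=-60, mR=20; mL+mR=-40 → advance -1; mR−mL=80 → turn +1·90°
n=5: pose=(7,8,S); sL=160/13, sR=32; mL=-576/13, mR=32; mL+mR=-160/13 → advance -1; mR−mL=992/13 → turn +1·90°
n=6: pose=(7,9,E); sL=80/17, sR=80/13; mL=-2400/221, mR=80/13; mL+mR=-80/17 → advance -1; mR−mL=3760/221 → turn +1·90°
n=7: pose=(6,9,N); sL=32/5, sR=160/29; mL=-1728/145, mR=160/29; mL+mR=-32/5 → advance -1; mR−mL=2528/145 → turn +1·90°

0 40 20 -60 20 6 8 W
1 160/13 32 -576/13 32 7 8 S
2 80/17 80/13 -2400/221 80/13 7 9 E
3 32/5 160/29 -1728/145 160/29 6 9 N
4 40 20 -60 20 6 8 W
5 160/13 32 -576/13 32 7 8 S
6 80/17 80/13 -2400/221 80/13 7 9 E
7 32/5 160/29 -1728/145 160/29 6 9 N
final 6 8 W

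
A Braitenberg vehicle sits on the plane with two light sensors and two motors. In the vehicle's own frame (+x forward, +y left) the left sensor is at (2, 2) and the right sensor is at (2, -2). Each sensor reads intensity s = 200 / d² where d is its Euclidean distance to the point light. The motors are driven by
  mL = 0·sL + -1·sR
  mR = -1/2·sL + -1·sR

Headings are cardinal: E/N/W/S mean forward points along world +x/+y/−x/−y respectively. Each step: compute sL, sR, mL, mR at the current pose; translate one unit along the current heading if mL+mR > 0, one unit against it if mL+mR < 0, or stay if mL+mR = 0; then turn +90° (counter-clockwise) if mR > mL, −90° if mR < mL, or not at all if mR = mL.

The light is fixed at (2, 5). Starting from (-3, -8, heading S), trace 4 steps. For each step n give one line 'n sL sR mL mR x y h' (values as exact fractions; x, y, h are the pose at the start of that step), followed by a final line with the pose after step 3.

0 100/117 100/137 -100/137 -18550/16029 -3 -8 S
1 40/49 200/149 -200/149 -12780/7301 -3 -7 W
2 25/17 25/13 -25/13 -1175/442 -2 -7 N
3 8/5 200/229 -200/229 -1916/1145 -2 -8 E
final -3 -8 S

n=0: pose=(-3,-8,S); sL=100/117, sR=100/137; mL=-100/137, mR=-18550/16029; mL+mR=-30250/16029 → advance -1; mR−mL=-50/117 → turn -1·90°
n=1: pose=(-3,-7,W); sL=40/49, sR=200/149; mL=-200/149, mR=-12780/7301; mL+mR=-22580/7301 → advance -1; mR−mL=-20/49 → turn -1·90°
n=2: pose=(-2,-7,N); sL=25/17, sR=25/13; mL=-25/13, mR=-1175/442; mL+mR=-2025/442 → advance -1; mR−mL=-25/34 → turn -1·90°
n=3: pose=(-2,-8,E); sL=8/5, sR=200/229; mL=-200/229, mR=-1916/1145; mL+mR=-2916/1145 → advance -1; mR−mL=-4/5 → turn -1·90°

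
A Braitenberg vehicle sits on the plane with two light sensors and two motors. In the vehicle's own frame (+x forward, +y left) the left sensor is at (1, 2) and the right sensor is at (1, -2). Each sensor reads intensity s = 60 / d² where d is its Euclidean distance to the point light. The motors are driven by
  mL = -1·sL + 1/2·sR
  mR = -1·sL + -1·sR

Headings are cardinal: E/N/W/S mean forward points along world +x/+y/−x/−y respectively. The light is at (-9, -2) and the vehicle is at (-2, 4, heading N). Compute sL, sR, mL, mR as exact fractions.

left sensor world pos  = (-4, 5); dL² = 74
right sensor world pos = (0, 5); dR² = 130
sL = 60/74 = 30/37
sR = 60/130 = 6/13
mL = -1·sL + 1/2·sR = -279/481
mR = -1·sL + -1·sR = -612/481

30/37 6/13 -279/481 -612/481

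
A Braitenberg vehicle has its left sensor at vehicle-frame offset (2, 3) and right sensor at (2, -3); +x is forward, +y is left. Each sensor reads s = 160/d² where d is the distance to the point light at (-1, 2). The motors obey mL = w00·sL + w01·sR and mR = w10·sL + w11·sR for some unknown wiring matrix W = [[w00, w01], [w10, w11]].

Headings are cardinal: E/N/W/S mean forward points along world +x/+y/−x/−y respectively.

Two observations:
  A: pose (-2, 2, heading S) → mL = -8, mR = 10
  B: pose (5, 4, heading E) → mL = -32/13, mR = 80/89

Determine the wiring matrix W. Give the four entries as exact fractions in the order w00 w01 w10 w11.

obs A: pose=(-2,2,S) → sL=20, sR=8, mL=-8, mR=10
obs B: pose=(5,4,E) → sL=160/89, sR=32/13, mL=-32/13, mR=80/89
sensor matrix S = [[20, 8], [160/89, 32/13]]; det S = 40320/1157
solve [mL_A; mL_B] = S·[w00; w01] and [mR_A; mR_B] = S·[w10; w11]:
  w00 = 0, w01 = -1, w10 = 1/2, w11 = 0

0 -1 1/2 0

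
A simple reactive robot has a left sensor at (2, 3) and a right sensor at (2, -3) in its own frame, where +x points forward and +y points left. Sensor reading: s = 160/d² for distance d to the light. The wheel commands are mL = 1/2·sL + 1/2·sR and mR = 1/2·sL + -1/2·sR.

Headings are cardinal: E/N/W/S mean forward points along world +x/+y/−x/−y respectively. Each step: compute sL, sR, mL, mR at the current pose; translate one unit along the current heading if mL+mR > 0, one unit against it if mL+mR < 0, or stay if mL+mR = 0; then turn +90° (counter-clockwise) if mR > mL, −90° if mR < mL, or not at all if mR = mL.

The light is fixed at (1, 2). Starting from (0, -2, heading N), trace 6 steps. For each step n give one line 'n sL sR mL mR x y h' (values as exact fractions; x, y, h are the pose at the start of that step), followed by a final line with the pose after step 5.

0 8 20 14 -6 0 -2 N
1 160 160/37 3040/37 2880/37 0 -1 E
2 80/17 80/17 80/17 0 1 -1 S
3 160/53 32 928/53 -768/53 1 -2 W
4 8 20 14 -6 0 -2 N
5 160 160/37 3040/37 2880/37 0 -1 E
final 1 -1 S

n=0: pose=(0,-2,N); sL=8, sR=20; mL=14, mR=-6; mL+mR=8 → advance +1; mR−mL=-20 → turn -1·90°
n=1: pose=(0,-1,E); sL=160, sR=160/37; mL=3040/37, mR=2880/37; mL+mR=160 → advance +1; mR−mL=-160/37 → turn -1·90°
n=2: pose=(1,-1,S); sL=80/17, sR=80/17; mL=80/17, mR=0; mL+mR=80/17 → advance +1; mR−mL=-80/17 → turn -1·90°
n=3: pose=(1,-2,W); sL=160/53, sR=32; mL=928/53, mR=-768/53; mL+mR=160/53 → advance +1; mR−mL=-32 → turn -1·90°
n=4: pose=(0,-2,N); sL=8, sR=20; mL=14, mR=-6; mL+mR=8 → advance +1; mR−mL=-20 → turn -1·90°
n=5: pose=(0,-1,E); sL=160, sR=160/37; mL=3040/37, mR=2880/37; mL+mR=160 → advance +1; mR−mL=-160/37 → turn -1·90°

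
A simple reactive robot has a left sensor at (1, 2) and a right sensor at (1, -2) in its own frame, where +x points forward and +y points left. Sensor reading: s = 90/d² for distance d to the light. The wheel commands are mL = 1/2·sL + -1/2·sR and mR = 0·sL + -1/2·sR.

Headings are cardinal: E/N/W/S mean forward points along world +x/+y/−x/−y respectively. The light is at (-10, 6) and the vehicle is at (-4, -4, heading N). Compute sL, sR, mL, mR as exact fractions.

90/97 18/29 432/2813 -9/29

left sensor world pos  = (-6, -3); dL² = 97
right sensor world pos = (-2, -3); dR² = 145
sL = 90/97 = 90/97
sR = 90/145 = 18/29
mL = 1/2·sL + -1/2·sR = 432/2813
mR = 0·sL + -1/2·sR = -9/29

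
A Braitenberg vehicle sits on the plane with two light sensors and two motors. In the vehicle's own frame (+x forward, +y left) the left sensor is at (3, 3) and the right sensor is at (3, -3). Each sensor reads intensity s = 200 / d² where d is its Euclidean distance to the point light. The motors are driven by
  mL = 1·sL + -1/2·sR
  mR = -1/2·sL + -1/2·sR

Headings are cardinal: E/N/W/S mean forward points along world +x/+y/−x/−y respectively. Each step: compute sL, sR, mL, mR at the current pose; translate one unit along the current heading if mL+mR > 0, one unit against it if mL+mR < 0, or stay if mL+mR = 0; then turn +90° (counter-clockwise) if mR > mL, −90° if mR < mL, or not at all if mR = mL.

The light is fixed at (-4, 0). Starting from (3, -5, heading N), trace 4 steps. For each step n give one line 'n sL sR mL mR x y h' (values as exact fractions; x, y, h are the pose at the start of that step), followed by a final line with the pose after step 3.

0 10 25/13 235/26 -155/26 3 -5 N
1 200/101 200/149 19700/15049 -25000/15049 3 -4 E
2 20/13 100/29 -70/377 -940/377 2 -4 S
3 40/9 200/9 -20/3 -40/3 2 -3 W
final 3 -3 N

n=0: pose=(3,-5,N); sL=10, sR=25/13; mL=235/26, mR=-155/26; mL+mR=40/13 → advance +1; mR−mL=-15 → turn -1·90°
n=1: pose=(3,-4,E); sL=200/101, sR=200/149; mL=19700/15049, mR=-25000/15049; mL+mR=-5300/15049 → advance -1; mR−mL=-300/101 → turn -1·90°
n=2: pose=(2,-4,S); sL=20/13, sR=100/29; mL=-70/377, mR=-940/377; mL+mR=-1010/377 → advance -1; mR−mL=-30/13 → turn -1·90°
n=3: pose=(2,-3,W); sL=40/9, sR=200/9; mL=-20/3, mR=-40/3; mL+mR=-20 → advance -1; mR−mL=-20/3 → turn -1·90°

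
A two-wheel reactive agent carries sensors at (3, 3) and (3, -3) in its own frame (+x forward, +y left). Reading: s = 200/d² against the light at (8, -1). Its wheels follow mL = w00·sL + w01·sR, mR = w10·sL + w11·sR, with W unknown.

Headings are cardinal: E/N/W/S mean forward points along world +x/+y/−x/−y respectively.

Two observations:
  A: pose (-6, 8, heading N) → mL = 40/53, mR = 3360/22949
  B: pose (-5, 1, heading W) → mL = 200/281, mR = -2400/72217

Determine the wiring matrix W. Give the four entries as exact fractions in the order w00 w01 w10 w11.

0 1 -1/2 1/2

obs A: pose=(-6,8,N) → sL=200/433, sR=40/53, mL=40/53, mR=3360/22949
obs B: pose=(-5,1,W) → sL=200/257, sR=200/281, mL=200/281, mR=-2400/72217
sensor matrix S = [[200/433, 40/53], [200/257, 200/281]]; det S = -428544000/1657307933
solve [mL_A; mL_B] = S·[w00; w01] and [mR_A; mR_B] = S·[w10; w11]:
  w00 = 0, w01 = 1, w10 = -1/2, w11 = 1/2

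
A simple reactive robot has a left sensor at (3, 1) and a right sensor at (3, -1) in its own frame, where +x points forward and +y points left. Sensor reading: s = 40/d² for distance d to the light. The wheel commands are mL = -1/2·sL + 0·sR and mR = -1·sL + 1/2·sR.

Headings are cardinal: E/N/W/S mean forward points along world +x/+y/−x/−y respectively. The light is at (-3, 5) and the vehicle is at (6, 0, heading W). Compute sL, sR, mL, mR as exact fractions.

left sensor world pos  = (3, -1); dL² = 72
right sensor world pos = (3, 1); dR² = 52
sL = 40/72 = 5/9
sR = 40/52 = 10/13
mL = -1/2·sL + 0·sR = -5/18
mR = -1·sL + 1/2·sR = -20/117

5/9 10/13 -5/18 -20/117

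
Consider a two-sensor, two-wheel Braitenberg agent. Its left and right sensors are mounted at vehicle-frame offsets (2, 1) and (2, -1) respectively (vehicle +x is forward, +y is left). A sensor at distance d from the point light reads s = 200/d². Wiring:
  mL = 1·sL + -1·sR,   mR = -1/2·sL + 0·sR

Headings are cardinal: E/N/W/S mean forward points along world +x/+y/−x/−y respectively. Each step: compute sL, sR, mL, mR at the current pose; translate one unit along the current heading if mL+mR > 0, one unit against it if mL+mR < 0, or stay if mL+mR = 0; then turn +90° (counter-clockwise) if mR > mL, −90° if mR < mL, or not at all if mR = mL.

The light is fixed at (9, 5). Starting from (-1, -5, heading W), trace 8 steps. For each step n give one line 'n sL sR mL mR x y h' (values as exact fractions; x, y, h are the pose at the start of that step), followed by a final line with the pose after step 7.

n=0: pose=(-1,-5,W); sL=40/53, sR=8/9; mL=-64/477, mR=-20/53; mL+mR=-244/477 → advance -1; mR−mL=-116/477 → turn -1·90°
n=1: pose=(0,-5,N); sL=50/41, sR=25/16; mL=-225/656, mR=-25/41; mL+mR=-625/656 → advance -1; mR−mL=-175/656 → turn -1·90°
n=2: pose=(0,-6,E); sL=200/149, sR=200/193; mL=8800/28757, mR=-100/149; mL+mR=-10500/28757 → advance -1; mR−mL=-28100/28757 → turn -1·90°
n=3: pose=(-1,-6,S); sL=4/5, sR=20/29; mL=16/145, mR=-2/5; mL+mR=-42/145 → advance -1; mR−mL=-74/145 → turn -1·90°
n=4: pose=(-1,-5,W); sL=40/53, sR=8/9; mL=-64/477, mR=-20/53; mL+mR=-244/477 → advance -1; mR−mL=-116/477 → turn -1·90°
n=5: pose=(0,-5,N); sL=50/41, sR=25/16; mL=-225/656, mR=-25/41; mL+mR=-625/656 → advance -1; mR−mL=-175/656 → turn -1·90°
n=6: pose=(0,-6,E); sL=200/149, sR=200/193; mL=8800/28757, mR=-100/149; mL+mR=-10500/28757 → advance -1; mR−mL=-28100/28757 → turn -1·90°
n=7: pose=(-1,-6,S); sL=4/5, sR=20/29; mL=16/145, mR=-2/5; mL+mR=-42/145 → advance -1; mR−mL=-74/145 → turn -1·90°

0 40/53 8/9 -64/477 -20/53 -1 -5 W
1 50/41 25/16 -225/656 -25/41 0 -5 N
2 200/149 200/193 8800/28757 -100/149 0 -6 E
3 4/5 20/29 16/145 -2/5 -1 -6 S
4 40/53 8/9 -64/477 -20/53 -1 -5 W
5 50/41 25/16 -225/656 -25/41 0 -5 N
6 200/149 200/193 8800/28757 -100/149 0 -6 E
7 4/5 20/29 16/145 -2/5 -1 -6 S
final -1 -5 W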